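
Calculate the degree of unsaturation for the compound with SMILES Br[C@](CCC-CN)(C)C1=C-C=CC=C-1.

Molecular formula from the SMILES: C12H18BrN.
DoU = (2C + 2 + N − H − X)/2 = (2·12 + 2 + 1 − 18 − 1)/2 = 8/2 = 4.
(Structurally: 1 ring(s) + 3 π bond(s) = 4.)

4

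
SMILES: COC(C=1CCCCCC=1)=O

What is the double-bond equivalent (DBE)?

3

Molecular formula from the SMILES: C9H14O2.
DoU = (2C + 2 + N − H − X)/2 = (2·9 + 2 + 0 − 14 − 0)/2 = 6/2 = 3.
(Structurally: 1 ring(s) + 2 π bond(s) = 3.)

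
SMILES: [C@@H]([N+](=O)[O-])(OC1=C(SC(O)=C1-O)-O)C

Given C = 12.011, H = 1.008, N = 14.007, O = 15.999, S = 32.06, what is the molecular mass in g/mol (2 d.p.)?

Molecular formula: C6H7NO6S.
M = 6×12.011 + 7×1.008 + 1×14.007 + 6×15.999 + 1×32.06 = 221.18 g/mol.

221.18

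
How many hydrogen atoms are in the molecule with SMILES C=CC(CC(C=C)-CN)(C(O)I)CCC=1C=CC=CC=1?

24

Hydrogens are implicit in SMILES; fill each atom to its normal valence:
  6 × C: 2 H each → 12
  5 × C (aromatic): 1 H each → 5
  4 × C: 1 H each → 4
  1 × C: no H
  1 × C (aromatic): no H
  1 × I: no H
  1 × N: 2 H
  1 × O: 1 H
  Total hydrogens = 24.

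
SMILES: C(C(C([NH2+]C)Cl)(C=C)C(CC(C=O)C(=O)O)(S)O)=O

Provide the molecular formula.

Heavy atoms from the SMILES: 11 C, 1 Cl, 1 N, 5 O, 1 S.
Implicit hydrogens by atom environment:
  5 × C: 1 H each → 5
  3 × C: no H
  3 × O: no H
  2 × C: 2 H each → 4
  2 × O: 1 H each → 2
  1 × C: 3 H
  1 × Cl: no H
  1 × N (charge +1): 2 H
  1 × S: 1 H
  Total hydrogens = 17.
Net charge +1.
Molecular formula: C11H17ClNO5S+

C11H17ClNO5S+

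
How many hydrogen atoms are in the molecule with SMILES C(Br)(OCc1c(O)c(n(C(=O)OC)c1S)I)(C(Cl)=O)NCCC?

15

Hydrogens are implicit in SMILES; fill each atom to its normal valence:
  4 × C (aromatic): no H
  4 × O: no H
  3 × C: 2 H each → 6
  3 × C: no H
  2 × C: 3 H each → 6
  1 × Br: no H
  1 × Cl: no H
  1 × I: no H
  1 × N: 1 H
  1 × N (aromatic): no H
  1 × O: 1 H
  1 × S: 1 H
  Total hydrogens = 15.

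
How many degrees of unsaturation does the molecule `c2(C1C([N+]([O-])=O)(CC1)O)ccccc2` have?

Molecular formula from the SMILES: C10H11NO3.
DoU = (2C + 2 + N − H − X)/2 = (2·10 + 2 + 1 − 11 − 0)/2 = 12/2 = 6.
(Structurally: 2 ring(s) + 4 π bond(s) = 6.)

6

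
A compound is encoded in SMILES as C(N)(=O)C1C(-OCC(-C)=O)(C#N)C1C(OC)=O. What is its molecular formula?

C10H12N2O5

Heavy atoms from the SMILES: 10 C, 2 N, 5 O.
Implicit hydrogens by atom environment:
  5 × C: no H
  5 × O: no H
  2 × C: 3 H each → 6
  2 × C: 1 H each → 2
  1 × C: 2 H
  1 × N: 2 H
  1 × N: no H
  Total hydrogens = 12.
Molecular formula: C10H12N2O5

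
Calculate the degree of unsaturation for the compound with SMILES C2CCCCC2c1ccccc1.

Molecular formula from the SMILES: C12H16.
DoU = (2C + 2 + N − H − X)/2 = (2·12 + 2 + 0 − 16 − 0)/2 = 10/2 = 5.
(Structurally: 2 ring(s) + 3 π bond(s) = 5.)

5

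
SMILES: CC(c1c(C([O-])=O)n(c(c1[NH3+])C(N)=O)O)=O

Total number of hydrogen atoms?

9

Hydrogens are implicit in SMILES; fill each atom to its normal valence:
  4 × C (aromatic): no H
  3 × C: no H
  3 × O: no H
  1 × C: 3 H
  1 × N (charge +1): 3 H
  1 × N: 2 H
  1 × N (aromatic): no H
  1 × O: 1 H
  1 × O (charge -1): no H
  Total hydrogens = 9.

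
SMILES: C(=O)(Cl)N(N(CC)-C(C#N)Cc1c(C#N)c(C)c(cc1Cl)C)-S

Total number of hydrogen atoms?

16

Hydrogens are implicit in SMILES; fill each atom to its normal valence:
  5 × C (aromatic): no H
  4 × N: no H
  3 × C: 3 H each → 9
  3 × C: no H
  2 × C: 2 H each → 4
  2 × Cl: no H
  1 × C (aromatic): 1 H
  1 × C: 1 H
  1 × O: no H
  1 × S: 1 H
  Total hydrogens = 16.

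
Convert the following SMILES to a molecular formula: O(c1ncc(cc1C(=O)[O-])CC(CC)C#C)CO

Heavy atoms from the SMILES: 13 C, 1 N, 4 O.
Implicit hydrogens by atom environment:
  3 × C: 2 H each → 6
  3 × C (aromatic): no H
  2 × C (aromatic): 1 H each → 2
  2 × C: 1 H each → 2
  2 × C: no H
  2 × O: no H
  1 × C: 3 H
  1 × N (aromatic): no H
  1 × O: 1 H
  1 × O (charge -1): no H
  Total hydrogens = 14.
Net charge -1.
Molecular formula: C13H14NO4-

C13H14NO4-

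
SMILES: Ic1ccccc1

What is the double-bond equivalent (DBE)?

Molecular formula from the SMILES: C6H5I.
DoU = (2C + 2 + N − H − X)/2 = (2·6 + 2 + 0 − 5 − 1)/2 = 8/2 = 4.
(Structurally: 1 ring(s) + 3 π bond(s) = 4.)

4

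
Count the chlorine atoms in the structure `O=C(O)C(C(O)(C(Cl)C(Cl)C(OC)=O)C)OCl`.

3

The symbol for chlorine appears 3 times in the SMILES.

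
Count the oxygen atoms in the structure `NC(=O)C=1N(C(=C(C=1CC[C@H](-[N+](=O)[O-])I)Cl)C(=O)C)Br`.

The symbol for oxygen appears 4 times in the SMILES.

4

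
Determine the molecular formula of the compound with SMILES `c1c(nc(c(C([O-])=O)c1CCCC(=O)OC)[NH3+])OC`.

Heavy atoms from the SMILES: 12 C, 2 N, 5 O.
Implicit hydrogens by atom environment:
  4 × C (aromatic): no H
  4 × O: no H
  3 × C: 2 H each → 6
  2 × C: 3 H each → 6
  2 × C: no H
  1 × C (aromatic): 1 H
  1 × N (charge +1): 3 H
  1 × N (aromatic): no H
  1 × O (charge -1): no H
  Total hydrogens = 16.
Molecular formula: C12H16N2O5

C12H16N2O5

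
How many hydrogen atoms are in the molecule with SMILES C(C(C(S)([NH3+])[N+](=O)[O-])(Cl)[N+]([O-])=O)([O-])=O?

4

Hydrogens are implicit in SMILES; fill each atom to its normal valence:
  3 × C: no H
  3 × O: no H
  3 × O (charge -1): no H
  2 × N (charge +1): no H
  1 × Cl: no H
  1 × N (charge +1): 3 H
  1 × S: 1 H
  Total hydrogens = 4.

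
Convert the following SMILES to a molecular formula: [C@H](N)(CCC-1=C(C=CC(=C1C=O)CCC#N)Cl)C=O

Heavy atoms from the SMILES: 14 C, 1 Cl, 2 N, 2 O.
Implicit hydrogens by atom environment:
  4 × C: 2 H each → 8
  4 × C (aromatic): no H
  3 × C: 1 H each → 3
  2 × C (aromatic): 1 H each → 2
  2 × O: no H
  1 × C: no H
  1 × Cl: no H
  1 × N: 2 H
  1 × N: no H
  Total hydrogens = 15.
Molecular formula: C14H15ClN2O2

C14H15ClN2O2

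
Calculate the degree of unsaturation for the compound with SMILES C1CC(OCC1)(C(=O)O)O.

2

Molecular formula from the SMILES: C6H10O4.
DoU = (2C + 2 + N − H − X)/2 = (2·6 + 2 + 0 − 10 − 0)/2 = 4/2 = 2.
(Structurally: 1 ring(s) + 1 π bond(s) = 2.)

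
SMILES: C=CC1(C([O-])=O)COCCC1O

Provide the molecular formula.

C8H11O4-

Heavy atoms from the SMILES: 8 C, 4 O.
Implicit hydrogens by atom environment:
  4 × C: 2 H each → 8
  2 × C: 1 H each → 2
  2 × C: no H
  2 × O: no H
  1 × O: 1 H
  1 × O (charge -1): no H
  Total hydrogens = 11.
Net charge -1.
Molecular formula: C8H11O4-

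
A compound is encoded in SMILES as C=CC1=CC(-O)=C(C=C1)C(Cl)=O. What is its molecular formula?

Heavy atoms from the SMILES: 9 C, 1 Cl, 2 O.
Implicit hydrogens by atom environment:
  3 × C (aromatic): 1 H each → 3
  3 × C (aromatic): no H
  1 × C: 2 H
  1 × C: 1 H
  1 × C: no H
  1 × Cl: no H
  1 × O: 1 H
  1 × O: no H
  Total hydrogens = 7.
Molecular formula: C9H7ClO2

C9H7ClO2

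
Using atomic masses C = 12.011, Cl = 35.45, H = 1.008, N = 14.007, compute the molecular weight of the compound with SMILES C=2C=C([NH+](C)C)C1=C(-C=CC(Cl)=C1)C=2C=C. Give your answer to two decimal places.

232.73

Molecular formula: C14H15ClN+.
M = 14×12.011 + 1×35.45 + 15×1.008 + 1×14.007 = 232.73 g/mol.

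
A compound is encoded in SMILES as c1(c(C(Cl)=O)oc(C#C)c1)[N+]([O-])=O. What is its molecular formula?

Heavy atoms from the SMILES: 7 C, 1 Cl, 1 N, 4 O.
Implicit hydrogens by atom environment:
  3 × C (aromatic): no H
  2 × C: no H
  2 × O: no H
  1 × C (aromatic): 1 H
  1 × C: 1 H
  1 × Cl: no H
  1 × N (charge +1): no H
  1 × O (aromatic): no H
  1 × O (charge -1): no H
  Total hydrogens = 2.
Molecular formula: C7H2ClNO4

C7H2ClNO4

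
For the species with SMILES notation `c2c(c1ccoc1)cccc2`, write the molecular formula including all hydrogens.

C10H8O

Heavy atoms from the SMILES: 10 C, 1 O.
Implicit hydrogens by atom environment:
  8 × C (aromatic): 1 H each → 8
  2 × C (aromatic): no H
  1 × O (aromatic): no H
  Total hydrogens = 8.
Molecular formula: C10H8O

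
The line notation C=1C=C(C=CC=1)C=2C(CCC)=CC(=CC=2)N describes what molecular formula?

C15H17N

Heavy atoms from the SMILES: 15 C, 1 N.
Implicit hydrogens by atom environment:
  8 × C (aromatic): 1 H each → 8
  4 × C (aromatic): no H
  2 × C: 2 H each → 4
  1 × C: 3 H
  1 × N: 2 H
  Total hydrogens = 17.
Molecular formula: C15H17N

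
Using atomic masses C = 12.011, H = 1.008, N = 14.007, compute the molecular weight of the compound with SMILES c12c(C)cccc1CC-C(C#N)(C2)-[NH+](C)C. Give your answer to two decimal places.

215.32

Molecular formula: C14H19N2+.
M = 14×12.011 + 19×1.008 + 2×14.007 = 215.32 g/mol.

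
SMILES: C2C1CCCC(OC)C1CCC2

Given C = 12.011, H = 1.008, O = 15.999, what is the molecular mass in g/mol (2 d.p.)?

Molecular formula: C11H20O.
M = 11×12.011 + 20×1.008 + 1×15.999 = 168.28 g/mol.

168.28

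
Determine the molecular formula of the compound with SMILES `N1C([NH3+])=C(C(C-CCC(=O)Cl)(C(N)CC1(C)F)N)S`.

C11H21ClFN4OS+

Heavy atoms from the SMILES: 11 C, 1 Cl, 1 F, 4 N, 1 O, 1 S.
Implicit hydrogens by atom environment:
  5 × C: no H
  4 × C: 2 H each → 8
  2 × N: 2 H each → 4
  1 × C: 3 H
  1 × C: 1 H
  1 × Cl: no H
  1 × F: no H
  1 × N (charge +1): 3 H
  1 × N: 1 H
  1 × O: no H
  1 × S: 1 H
  Total hydrogens = 21.
Net charge +1.
Molecular formula: C11H21ClFN4OS+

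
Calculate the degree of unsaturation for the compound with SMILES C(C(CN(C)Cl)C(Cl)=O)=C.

Molecular formula from the SMILES: C6H9Cl2NO.
DoU = (2C + 2 + N − H − X)/2 = (2·6 + 2 + 1 − 9 − 2)/2 = 4/2 = 2.
(Structurally: 0 ring(s) + 2 π bond(s) = 2.)

2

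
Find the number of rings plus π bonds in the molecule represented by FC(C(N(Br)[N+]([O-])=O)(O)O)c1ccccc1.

5

Molecular formula from the SMILES: C8H8BrFN2O4.
DoU = (2C + 2 + N − H − X)/2 = (2·8 + 2 + 2 − 8 − 2)/2 = 10/2 = 5.
(Structurally: 1 ring(s) + 4 π bond(s) = 5.)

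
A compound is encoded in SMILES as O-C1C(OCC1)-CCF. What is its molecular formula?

Heavy atoms from the SMILES: 6 C, 1 F, 2 O.
Implicit hydrogens by atom environment:
  4 × C: 2 H each → 8
  2 × C: 1 H each → 2
  1 × F: no H
  1 × O: 1 H
  1 × O: no H
  Total hydrogens = 11.
Molecular formula: C6H11FO2

C6H11FO2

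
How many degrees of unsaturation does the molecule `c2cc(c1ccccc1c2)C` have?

7

Molecular formula from the SMILES: C11H10.
DoU = (2C + 2 + N − H − X)/2 = (2·11 + 2 + 0 − 10 − 0)/2 = 14/2 = 7.
(Structurally: 2 ring(s) + 5 π bond(s) = 7.)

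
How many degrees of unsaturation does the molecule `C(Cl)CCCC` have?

0

Molecular formula from the SMILES: C5H11Cl.
DoU = (2C + 2 + N − H − X)/2 = (2·5 + 2 + 0 − 11 − 1)/2 = 0/2 = 0.
(Structurally: 0 ring(s) + 0 π bond(s) = 0.)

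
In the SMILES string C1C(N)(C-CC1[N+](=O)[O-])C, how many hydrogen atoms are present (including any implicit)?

12

Hydrogens are implicit in SMILES; fill each atom to its normal valence:
  3 × C: 2 H each → 6
  1 × C: 3 H
  1 × C: 1 H
  1 × C: no H
  1 × N: 2 H
  1 × N (charge +1): no H
  1 × O: no H
  1 × O (charge -1): no H
  Total hydrogens = 12.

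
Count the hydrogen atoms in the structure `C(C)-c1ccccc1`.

10

Hydrogens are implicit in SMILES; fill each atom to its normal valence:
  5 × C (aromatic): 1 H each → 5
  1 × C: 3 H
  1 × C: 2 H
  1 × C (aromatic): no H
  Total hydrogens = 10.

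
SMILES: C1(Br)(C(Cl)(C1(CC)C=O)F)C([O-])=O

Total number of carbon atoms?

The symbol for carbon appears 7 times in the SMILES. (Cl is a single chlorine, not C + l.)

7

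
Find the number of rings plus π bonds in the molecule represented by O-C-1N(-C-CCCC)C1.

1

Molecular formula from the SMILES: C7H15NO.
DoU = (2C + 2 + N − H − X)/2 = (2·7 + 2 + 1 − 15 − 0)/2 = 2/2 = 1.
(Structurally: 1 ring(s) + 0 π bond(s) = 1.)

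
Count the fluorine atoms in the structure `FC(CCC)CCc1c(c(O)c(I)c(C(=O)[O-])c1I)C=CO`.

The symbol for fluorine appears 1 time in the SMILES.

1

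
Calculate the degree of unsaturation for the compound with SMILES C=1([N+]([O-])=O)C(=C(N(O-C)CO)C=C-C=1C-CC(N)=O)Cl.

Molecular formula from the SMILES: C11H14ClN3O5.
DoU = (2C + 2 + N − H − X)/2 = (2·11 + 2 + 3 − 14 − 1)/2 = 12/2 = 6.
(Structurally: 1 ring(s) + 5 π bond(s) = 6.)

6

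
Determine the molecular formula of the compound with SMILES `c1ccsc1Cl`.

Heavy atoms from the SMILES: 4 C, 1 Cl, 1 S.
Implicit hydrogens by atom environment:
  3 × C (aromatic): 1 H each → 3
  1 × C (aromatic): no H
  1 × Cl: no H
  1 × S (aromatic): no H
  Total hydrogens = 3.
Molecular formula: C4H3ClS

C4H3ClS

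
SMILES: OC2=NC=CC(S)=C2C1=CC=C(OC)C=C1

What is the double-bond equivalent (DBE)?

8

Molecular formula from the SMILES: C12H11NO2S.
DoU = (2C + 2 + N − H − X)/2 = (2·12 + 2 + 1 − 11 − 0)/2 = 16/2 = 8.
(Structurally: 2 ring(s) + 6 π bond(s) = 8.)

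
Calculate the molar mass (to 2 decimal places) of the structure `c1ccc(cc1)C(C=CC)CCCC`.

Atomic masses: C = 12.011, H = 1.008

188.31

Molecular formula: C14H20.
M = 14×12.011 + 20×1.008 = 188.31 g/mol.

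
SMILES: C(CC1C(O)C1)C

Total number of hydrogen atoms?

12

Hydrogens are implicit in SMILES; fill each atom to its normal valence:
  3 × C: 2 H each → 6
  2 × C: 1 H each → 2
  1 × C: 3 H
  1 × O: 1 H
  Total hydrogens = 12.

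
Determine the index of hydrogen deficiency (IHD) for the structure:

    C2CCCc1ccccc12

5

Molecular formula from the SMILES: C10H12.
DoU = (2C + 2 + N − H − X)/2 = (2·10 + 2 + 0 − 12 − 0)/2 = 10/2 = 5.
(Structurally: 2 ring(s) + 3 π bond(s) = 5.)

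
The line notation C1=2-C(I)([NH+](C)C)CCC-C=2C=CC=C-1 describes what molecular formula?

C12H17IN+

Heavy atoms from the SMILES: 12 C, 1 I, 1 N.
Implicit hydrogens by atom environment:
  4 × C (aromatic): 1 H each → 4
  3 × C: 2 H each → 6
  2 × C: 3 H each → 6
  2 × C (aromatic): no H
  1 × C: no H
  1 × I: no H
  1 × N (charge +1): 1 H
  Total hydrogens = 17.
Net charge +1.
Molecular formula: C12H17IN+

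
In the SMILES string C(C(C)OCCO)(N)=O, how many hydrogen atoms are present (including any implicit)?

11

Hydrogens are implicit in SMILES; fill each atom to its normal valence:
  2 × C: 2 H each → 4
  2 × O: no H
  1 × C: 3 H
  1 × C: 1 H
  1 × C: no H
  1 × N: 2 H
  1 × O: 1 H
  Total hydrogens = 11.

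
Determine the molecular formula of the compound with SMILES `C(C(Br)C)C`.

Heavy atoms from the SMILES: 1 Br, 4 C.
Implicit hydrogens by atom environment:
  2 × C: 3 H each → 6
  1 × Br: no H
  1 × C: 2 H
  1 × C: 1 H
  Total hydrogens = 9.
Molecular formula: C4H9Br

C4H9Br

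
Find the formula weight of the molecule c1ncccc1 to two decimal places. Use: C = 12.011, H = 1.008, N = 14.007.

Molecular formula: C5H5N.
M = 5×12.011 + 5×1.008 + 1×14.007 = 79.10 g/mol.

79.10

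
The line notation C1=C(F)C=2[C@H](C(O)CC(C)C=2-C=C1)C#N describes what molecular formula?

C12H12FNO

Heavy atoms from the SMILES: 12 C, 1 F, 1 N, 1 O.
Implicit hydrogens by atom environment:
  3 × C (aromatic): 1 H each → 3
  3 × C: 1 H each → 3
  3 × C (aromatic): no H
  1 × C: 3 H
  1 × C: 2 H
  1 × C: no H
  1 × F: no H
  1 × N: no H
  1 × O: 1 H
  Total hydrogens = 12.
Molecular formula: C12H12FNO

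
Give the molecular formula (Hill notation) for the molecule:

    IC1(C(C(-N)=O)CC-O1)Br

C5H7BrINO2

Heavy atoms from the SMILES: 1 Br, 5 C, 1 I, 1 N, 2 O.
Implicit hydrogens by atom environment:
  2 × C: 2 H each → 4
  2 × C: no H
  2 × O: no H
  1 × Br: no H
  1 × C: 1 H
  1 × I: no H
  1 × N: 2 H
  Total hydrogens = 7.
Molecular formula: C5H7BrINO2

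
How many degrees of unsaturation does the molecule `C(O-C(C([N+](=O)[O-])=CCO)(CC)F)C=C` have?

3

Molecular formula from the SMILES: C9H14FNO4.
DoU = (2C + 2 + N − H − X)/2 = (2·9 + 2 + 1 − 14 − 1)/2 = 6/2 = 3.
(Structurally: 0 ring(s) + 3 π bond(s) = 3.)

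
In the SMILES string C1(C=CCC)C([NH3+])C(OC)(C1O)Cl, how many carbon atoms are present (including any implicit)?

9

The symbol for carbon appears 9 times in the SMILES. (Cl is a single chlorine, not C + l.)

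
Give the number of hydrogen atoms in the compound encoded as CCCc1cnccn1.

Hydrogens are implicit in SMILES; fill each atom to its normal valence:
  3 × C (aromatic): 1 H each → 3
  2 × C: 2 H each → 4
  2 × N (aromatic): no H
  1 × C: 3 H
  1 × C (aromatic): no H
  Total hydrogens = 10.

10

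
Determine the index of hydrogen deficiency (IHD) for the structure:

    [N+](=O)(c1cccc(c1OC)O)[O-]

5

Molecular formula from the SMILES: C7H7NO4.
DoU = (2C + 2 + N − H − X)/2 = (2·7 + 2 + 1 − 7 − 0)/2 = 10/2 = 5.
(Structurally: 1 ring(s) + 4 π bond(s) = 5.)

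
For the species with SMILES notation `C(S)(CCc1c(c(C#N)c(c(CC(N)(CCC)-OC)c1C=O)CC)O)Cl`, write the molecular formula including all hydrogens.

C19H27ClN2O3S

Heavy atoms from the SMILES: 19 C, 1 Cl, 2 N, 3 O, 1 S.
Implicit hydrogens by atom environment:
  6 × C: 2 H each → 12
  6 × C (aromatic): no H
  3 × C: 3 H each → 9
  2 × C: 1 H each → 2
  2 × C: no H
  2 × O: no H
  1 × Cl: no H
  1 × N: 2 H
  1 × N: no H
  1 × O: 1 H
  1 × S: 1 H
  Total hydrogens = 27.
Molecular formula: C19H27ClN2O3S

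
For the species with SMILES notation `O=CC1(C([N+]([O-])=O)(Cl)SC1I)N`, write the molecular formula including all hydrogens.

C4H4ClIN2O3S

Heavy atoms from the SMILES: 4 C, 1 Cl, 1 I, 2 N, 3 O, 1 S.
Implicit hydrogens by atom environment:
  2 × C: 1 H each → 2
  2 × C: no H
  2 × O: no H
  1 × Cl: no H
  1 × I: no H
  1 × N: 2 H
  1 × N (charge +1): no H
  1 × O (charge -1): no H
  1 × S: no H
  Total hydrogens = 4.
Molecular formula: C4H4ClIN2O3S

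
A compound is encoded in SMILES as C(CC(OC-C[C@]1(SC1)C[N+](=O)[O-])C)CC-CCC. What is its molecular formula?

Heavy atoms from the SMILES: 14 C, 1 N, 3 O, 1 S.
Implicit hydrogens by atom environment:
  10 × C: 2 H each → 20
  2 × C: 3 H each → 6
  2 × O: no H
  1 × C: 1 H
  1 × C: no H
  1 × N (charge +1): no H
  1 × O (charge -1): no H
  1 × S: no H
  Total hydrogens = 27.
Molecular formula: C14H27NO3S

C14H27NO3S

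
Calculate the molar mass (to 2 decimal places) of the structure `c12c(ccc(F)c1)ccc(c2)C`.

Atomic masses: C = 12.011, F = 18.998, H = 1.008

160.19

Molecular formula: C11H9F.
M = 11×12.011 + 1×18.998 + 9×1.008 = 160.19 g/mol.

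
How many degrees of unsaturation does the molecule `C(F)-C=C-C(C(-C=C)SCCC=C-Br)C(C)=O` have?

4

Molecular formula from the SMILES: C13H18BrFOS.
DoU = (2C + 2 + N − H − X)/2 = (2·13 + 2 + 0 − 18 − 2)/2 = 8/2 = 4.
(Structurally: 0 ring(s) + 4 π bond(s) = 4.)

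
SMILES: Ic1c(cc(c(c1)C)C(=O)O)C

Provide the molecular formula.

C9H9IO2

Heavy atoms from the SMILES: 9 C, 1 I, 2 O.
Implicit hydrogens by atom environment:
  4 × C (aromatic): no H
  2 × C: 3 H each → 6
  2 × C (aromatic): 1 H each → 2
  1 × C: no H
  1 × I: no H
  1 × O: 1 H
  1 × O: no H
  Total hydrogens = 9.
Molecular formula: C9H9IO2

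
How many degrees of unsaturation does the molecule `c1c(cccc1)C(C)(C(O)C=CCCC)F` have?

Molecular formula from the SMILES: C14H19FO.
DoU = (2C + 2 + N − H − X)/2 = (2·14 + 2 + 0 − 19 − 1)/2 = 10/2 = 5.
(Structurally: 1 ring(s) + 4 π bond(s) = 5.)

5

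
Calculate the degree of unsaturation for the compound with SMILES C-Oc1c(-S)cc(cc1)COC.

Molecular formula from the SMILES: C9H12O2S.
DoU = (2C + 2 + N − H − X)/2 = (2·9 + 2 + 0 − 12 − 0)/2 = 8/2 = 4.
(Structurally: 1 ring(s) + 3 π bond(s) = 4.)

4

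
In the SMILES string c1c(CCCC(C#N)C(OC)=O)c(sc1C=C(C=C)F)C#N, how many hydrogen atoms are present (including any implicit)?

15

Hydrogens are implicit in SMILES; fill each atom to its normal valence:
  4 × C: 2 H each → 8
  4 × C: no H
  3 × C: 1 H each → 3
  3 × C (aromatic): no H
  2 × N: no H
  2 × O: no H
  1 × C: 3 H
  1 × C (aromatic): 1 H
  1 × F: no H
  1 × S (aromatic): no H
  Total hydrogens = 15.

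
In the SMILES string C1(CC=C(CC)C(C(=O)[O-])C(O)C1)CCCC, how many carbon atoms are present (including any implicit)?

The symbol for carbon appears 14 times in the SMILES.

14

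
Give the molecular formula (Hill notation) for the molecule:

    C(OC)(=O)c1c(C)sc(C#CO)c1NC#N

C10H8N2O3S

Heavy atoms from the SMILES: 10 C, 2 N, 3 O, 1 S.
Implicit hydrogens by atom environment:
  4 × C (aromatic): no H
  4 × C: no H
  2 × C: 3 H each → 6
  2 × O: no H
  1 × N: 1 H
  1 × N: no H
  1 × O: 1 H
  1 × S (aromatic): no H
  Total hydrogens = 8.
Molecular formula: C10H8N2O3S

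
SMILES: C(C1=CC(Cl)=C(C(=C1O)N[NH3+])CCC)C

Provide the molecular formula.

Heavy atoms from the SMILES: 11 C, 1 Cl, 2 N, 1 O.
Implicit hydrogens by atom environment:
  5 × C (aromatic): no H
  3 × C: 2 H each → 6
  2 × C: 3 H each → 6
  1 × C (aromatic): 1 H
  1 × Cl: no H
  1 × N (charge +1): 3 H
  1 × N: 1 H
  1 × O: 1 H
  Total hydrogens = 18.
Net charge +1.
Molecular formula: C11H18ClN2O+

C11H18ClN2O+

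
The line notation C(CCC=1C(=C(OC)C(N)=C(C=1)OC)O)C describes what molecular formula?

C12H19NO3

Heavy atoms from the SMILES: 12 C, 1 N, 3 O.
Implicit hydrogens by atom environment:
  5 × C (aromatic): no H
  3 × C: 3 H each → 9
  3 × C: 2 H each → 6
  2 × O: no H
  1 × C (aromatic): 1 H
  1 × N: 2 H
  1 × O: 1 H
  Total hydrogens = 19.
Molecular formula: C12H19NO3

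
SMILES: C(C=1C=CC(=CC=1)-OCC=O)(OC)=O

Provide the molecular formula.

Heavy atoms from the SMILES: 10 C, 4 O.
Implicit hydrogens by atom environment:
  4 × C (aromatic): 1 H each → 4
  4 × O: no H
  2 × C (aromatic): no H
  1 × C: 3 H
  1 × C: 2 H
  1 × C: 1 H
  1 × C: no H
  Total hydrogens = 10.
Molecular formula: C10H10O4

C10H10O4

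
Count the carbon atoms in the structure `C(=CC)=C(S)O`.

The symbol for carbon appears 4 times in the SMILES.

4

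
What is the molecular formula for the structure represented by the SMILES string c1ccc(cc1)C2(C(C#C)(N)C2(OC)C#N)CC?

Heavy atoms from the SMILES: 15 C, 2 N, 1 O.
Implicit hydrogens by atom environment:
  5 × C (aromatic): 1 H each → 5
  5 × C: no H
  2 × C: 3 H each → 6
  1 × C: 2 H
  1 × C: 1 H
  1 × C (aromatic): no H
  1 × N: 2 H
  1 × N: no H
  1 × O: no H
  Total hydrogens = 16.
Molecular formula: C15H16N2O

C15H16N2O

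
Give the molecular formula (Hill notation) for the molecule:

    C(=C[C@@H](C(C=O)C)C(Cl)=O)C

C8H11ClO2

Heavy atoms from the SMILES: 8 C, 1 Cl, 2 O.
Implicit hydrogens by atom environment:
  5 × C: 1 H each → 5
  2 × C: 3 H each → 6
  2 × O: no H
  1 × C: no H
  1 × Cl: no H
  Total hydrogens = 11.
Molecular formula: C8H11ClO2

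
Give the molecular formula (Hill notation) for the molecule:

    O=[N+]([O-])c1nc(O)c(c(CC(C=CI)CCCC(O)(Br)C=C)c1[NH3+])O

Heavy atoms from the SMILES: 1 Br, 15 C, 1 I, 3 N, 5 O.
Implicit hydrogens by atom environment:
  5 × C: 2 H each → 10
  5 × C (aromatic): no H
  4 × C: 1 H each → 4
  3 × O: 1 H each → 3
  1 × Br: no H
  1 × C: no H
  1 × I: no H
  1 × N (charge +1): 3 H
  1 × N (aromatic): no H
  1 × N (charge +1): no H
  1 × O: no H
  1 × O (charge -1): no H
  Total hydrogens = 20.
Net charge +1.
Molecular formula: C15H20BrIN3O5+

C15H20BrIN3O5+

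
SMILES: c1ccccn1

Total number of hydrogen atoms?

5

Hydrogens are implicit in SMILES; fill each atom to its normal valence:
  5 × C (aromatic): 1 H each → 5
  1 × N (aromatic): no H
  Total hydrogens = 5.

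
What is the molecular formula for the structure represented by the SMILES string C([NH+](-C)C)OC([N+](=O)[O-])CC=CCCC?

C10H21N2O3+

Heavy atoms from the SMILES: 10 C, 2 N, 3 O.
Implicit hydrogens by atom environment:
  4 × C: 2 H each → 8
  3 × C: 3 H each → 9
  3 × C: 1 H each → 3
  2 × O: no H
  1 × N (charge +1): 1 H
  1 × N (charge +1): no H
  1 × O (charge -1): no H
  Total hydrogens = 21.
Net charge +1.
Molecular formula: C10H21N2O3+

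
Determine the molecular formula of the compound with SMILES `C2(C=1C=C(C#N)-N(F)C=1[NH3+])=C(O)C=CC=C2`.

C11H9FN3O+

Heavy atoms from the SMILES: 11 C, 1 F, 3 N, 1 O.
Implicit hydrogens by atom environment:
  5 × C (aromatic): 1 H each → 5
  5 × C (aromatic): no H
  1 × C: no H
  1 × F: no H
  1 × N (charge +1): 3 H
  1 × N (aromatic): no H
  1 × N: no H
  1 × O: 1 H
  Total hydrogens = 9.
Net charge +1.
Molecular formula: C11H9FN3O+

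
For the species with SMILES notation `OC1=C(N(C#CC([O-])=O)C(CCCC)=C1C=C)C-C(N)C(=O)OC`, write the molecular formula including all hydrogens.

C17H21N2O5-

Heavy atoms from the SMILES: 17 C, 2 N, 5 O.
Implicit hydrogens by atom environment:
  5 × C: 2 H each → 10
  4 × C (aromatic): no H
  4 × C: no H
  3 × O: no H
  2 × C: 3 H each → 6
  2 × C: 1 H each → 2
  1 × N: 2 H
  1 × N (aromatic): no H
  1 × O: 1 H
  1 × O (charge -1): no H
  Total hydrogens = 21.
Net charge -1.
Molecular formula: C17H21N2O5-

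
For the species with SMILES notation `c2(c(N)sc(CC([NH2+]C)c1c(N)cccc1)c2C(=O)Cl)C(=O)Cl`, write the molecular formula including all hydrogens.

C15H16Cl2N3O2S+

Heavy atoms from the SMILES: 15 C, 2 Cl, 3 N, 2 O, 1 S.
Implicit hydrogens by atom environment:
  6 × C (aromatic): no H
  4 × C (aromatic): 1 H each → 4
  2 × C: no H
  2 × Cl: no H
  2 × N: 2 H each → 4
  2 × O: no H
  1 × C: 3 H
  1 × C: 2 H
  1 × C: 1 H
  1 × N (charge +1): 2 H
  1 × S (aromatic): no H
  Total hydrogens = 16.
Net charge +1.
Molecular formula: C15H16Cl2N3O2S+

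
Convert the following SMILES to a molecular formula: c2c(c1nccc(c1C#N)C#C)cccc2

Heavy atoms from the SMILES: 14 C, 2 N.
Implicit hydrogens by atom environment:
  7 × C (aromatic): 1 H each → 7
  4 × C (aromatic): no H
  2 × C: no H
  1 × C: 1 H
  1 × N (aromatic): no H
  1 × N: no H
  Total hydrogens = 8.
Molecular formula: C14H8N2

C14H8N2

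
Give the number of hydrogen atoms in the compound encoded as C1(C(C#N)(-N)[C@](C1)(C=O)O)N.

9

Hydrogens are implicit in SMILES; fill each atom to its normal valence:
  3 × C: no H
  2 × C: 1 H each → 2
  2 × N: 2 H each → 4
  1 × C: 2 H
  1 × N: no H
  1 × O: 1 H
  1 × O: no H
  Total hydrogens = 9.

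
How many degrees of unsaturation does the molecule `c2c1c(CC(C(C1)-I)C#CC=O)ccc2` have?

Molecular formula from the SMILES: C13H11IO.
DoU = (2C + 2 + N − H − X)/2 = (2·13 + 2 + 0 − 11 − 1)/2 = 16/2 = 8.
(Structurally: 2 ring(s) + 6 π bond(s) = 8.)

8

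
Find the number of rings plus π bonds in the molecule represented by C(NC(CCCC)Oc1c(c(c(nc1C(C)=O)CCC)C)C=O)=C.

Molecular formula from the SMILES: C19H28N2O3.
DoU = (2C + 2 + N − H − X)/2 = (2·19 + 2 + 2 − 28 − 0)/2 = 14/2 = 7.
(Structurally: 1 ring(s) + 6 π bond(s) = 7.)

7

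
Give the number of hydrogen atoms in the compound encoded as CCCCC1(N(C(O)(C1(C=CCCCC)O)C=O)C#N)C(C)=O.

Hydrogens are implicit in SMILES; fill each atom to its normal valence:
  6 × C: 2 H each → 12
  5 × C: no H
  3 × C: 3 H each → 9
  3 × C: 1 H each → 3
  2 × N: no H
  2 × O: 1 H each → 2
  2 × O: no H
  Total hydrogens = 26.

26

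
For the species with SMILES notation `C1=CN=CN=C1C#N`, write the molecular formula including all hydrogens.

Heavy atoms from the SMILES: 5 C, 3 N.
Implicit hydrogens by atom environment:
  3 × C (aromatic): 1 H each → 3
  2 × N (aromatic): no H
  1 × C (aromatic): no H
  1 × C: no H
  1 × N: no H
  Total hydrogens = 3.
Molecular formula: C5H3N3

C5H3N3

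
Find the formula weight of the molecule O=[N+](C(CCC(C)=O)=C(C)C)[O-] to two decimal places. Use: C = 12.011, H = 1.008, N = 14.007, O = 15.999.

171.20

Molecular formula: C8H13NO3.
M = 8×12.011 + 13×1.008 + 1×14.007 + 3×15.999 = 171.20 g/mol.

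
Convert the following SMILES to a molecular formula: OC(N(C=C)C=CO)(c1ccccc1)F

C11H12FNO2

Heavy atoms from the SMILES: 11 C, 1 F, 1 N, 2 O.
Implicit hydrogens by atom environment:
  5 × C (aromatic): 1 H each → 5
  3 × C: 1 H each → 3
  2 × O: 1 H each → 2
  1 × C: 2 H
  1 × C: no H
  1 × C (aromatic): no H
  1 × F: no H
  1 × N: no H
  Total hydrogens = 12.
Molecular formula: C11H12FNO2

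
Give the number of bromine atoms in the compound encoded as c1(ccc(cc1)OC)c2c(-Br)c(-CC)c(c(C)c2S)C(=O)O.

The symbol for bromine appears 1 time in the SMILES.

1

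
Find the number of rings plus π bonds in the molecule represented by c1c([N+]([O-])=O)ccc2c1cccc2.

8

Molecular formula from the SMILES: C10H7NO2.
DoU = (2C + 2 + N − H − X)/2 = (2·10 + 2 + 1 − 7 − 0)/2 = 16/2 = 8.
(Structurally: 2 ring(s) + 6 π bond(s) = 8.)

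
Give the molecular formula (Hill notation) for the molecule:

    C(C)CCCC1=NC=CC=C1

Heavy atoms from the SMILES: 10 C, 1 N.
Implicit hydrogens by atom environment:
  4 × C: 2 H each → 8
  4 × C (aromatic): 1 H each → 4
  1 × C: 3 H
  1 × C (aromatic): no H
  1 × N (aromatic): no H
  Total hydrogens = 15.
Molecular formula: C10H15N

C10H15N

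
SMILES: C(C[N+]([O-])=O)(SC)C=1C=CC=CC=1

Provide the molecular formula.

Heavy atoms from the SMILES: 9 C, 1 N, 2 O, 1 S.
Implicit hydrogens by atom environment:
  5 × C (aromatic): 1 H each → 5
  1 × C: 3 H
  1 × C: 2 H
  1 × C: 1 H
  1 × C (aromatic): no H
  1 × N (charge +1): no H
  1 × O: no H
  1 × O (charge -1): no H
  1 × S: no H
  Total hydrogens = 11.
Molecular formula: C9H11NO2S

C9H11NO2S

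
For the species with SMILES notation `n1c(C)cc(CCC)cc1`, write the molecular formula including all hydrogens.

Heavy atoms from the SMILES: 9 C, 1 N.
Implicit hydrogens by atom environment:
  3 × C (aromatic): 1 H each → 3
  2 × C: 3 H each → 6
  2 × C: 2 H each → 4
  2 × C (aromatic): no H
  1 × N (aromatic): no H
  Total hydrogens = 13.
Molecular formula: C9H13N

C9H13N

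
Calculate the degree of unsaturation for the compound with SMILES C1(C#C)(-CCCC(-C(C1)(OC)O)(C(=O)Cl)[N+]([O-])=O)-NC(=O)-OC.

6

Molecular formula from the SMILES: C13H17ClN2O7.
DoU = (2C + 2 + N − H − X)/2 = (2·13 + 2 + 2 − 17 − 1)/2 = 12/2 = 6.
(Structurally: 1 ring(s) + 5 π bond(s) = 6.)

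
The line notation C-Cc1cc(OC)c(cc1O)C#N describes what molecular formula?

C10H11NO2

Heavy atoms from the SMILES: 10 C, 1 N, 2 O.
Implicit hydrogens by atom environment:
  4 × C (aromatic): no H
  2 × C: 3 H each → 6
  2 × C (aromatic): 1 H each → 2
  1 × C: 2 H
  1 × C: no H
  1 × N: no H
  1 × O: 1 H
  1 × O: no H
  Total hydrogens = 11.
Molecular formula: C10H11NO2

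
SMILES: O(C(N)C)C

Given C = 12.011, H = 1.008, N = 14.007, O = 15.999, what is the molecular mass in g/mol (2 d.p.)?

75.11

Molecular formula: C3H9NO.
M = 3×12.011 + 9×1.008 + 1×14.007 + 1×15.999 = 75.11 g/mol.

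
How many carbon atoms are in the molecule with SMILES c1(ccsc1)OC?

The symbol for carbon appears 5 times in the SMILES. Lowercase c denotes aromatic carbon and counts toward C.

5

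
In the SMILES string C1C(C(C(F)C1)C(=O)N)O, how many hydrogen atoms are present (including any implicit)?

Hydrogens are implicit in SMILES; fill each atom to its normal valence:
  3 × C: 1 H each → 3
  2 × C: 2 H each → 4
  1 × C: no H
  1 × F: no H
  1 × N: 2 H
  1 × O: 1 H
  1 × O: no H
  Total hydrogens = 10.

10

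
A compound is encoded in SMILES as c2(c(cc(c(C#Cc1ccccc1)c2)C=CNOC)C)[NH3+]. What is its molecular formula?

Heavy atoms from the SMILES: 18 C, 2 N, 1 O.
Implicit hydrogens by atom environment:
  7 × C (aromatic): 1 H each → 7
  5 × C (aromatic): no H
  2 × C: 3 H each → 6
  2 × C: 1 H each → 2
  2 × C: no H
  1 × N (charge +1): 3 H
  1 × N: 1 H
  1 × O: no H
  Total hydrogens = 19.
Net charge +1.
Molecular formula: C18H19N2O+

C18H19N2O+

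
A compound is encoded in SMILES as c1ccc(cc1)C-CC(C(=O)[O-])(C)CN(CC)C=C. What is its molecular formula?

C16H22NO2-

Heavy atoms from the SMILES: 16 C, 1 N, 2 O.
Implicit hydrogens by atom environment:
  5 × C: 2 H each → 10
  5 × C (aromatic): 1 H each → 5
  2 × C: 3 H each → 6
  2 × C: no H
  1 × C: 1 H
  1 × C (aromatic): no H
  1 × N: no H
  1 × O: no H
  1 × O (charge -1): no H
  Total hydrogens = 22.
Net charge -1.
Molecular formula: C16H22NO2-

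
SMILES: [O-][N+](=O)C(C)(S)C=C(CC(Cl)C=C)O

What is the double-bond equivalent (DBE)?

Molecular formula from the SMILES: C8H12ClNO3S.
DoU = (2C + 2 + N − H − X)/2 = (2·8 + 2 + 1 − 12 − 1)/2 = 6/2 = 3.
(Structurally: 0 ring(s) + 3 π bond(s) = 3.)

3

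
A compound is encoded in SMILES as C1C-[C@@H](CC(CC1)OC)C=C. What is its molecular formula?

Heavy atoms from the SMILES: 10 C, 1 O.
Implicit hydrogens by atom environment:
  6 × C: 2 H each → 12
  3 × C: 1 H each → 3
  1 × C: 3 H
  1 × O: no H
  Total hydrogens = 18.
Molecular formula: C10H18O

C10H18O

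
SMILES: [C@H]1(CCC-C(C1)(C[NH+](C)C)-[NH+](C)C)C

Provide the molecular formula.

Heavy atoms from the SMILES: 12 C, 2 N.
Implicit hydrogens by atom environment:
  5 × C: 3 H each → 15
  5 × C: 2 H each → 10
  2 × N (charge +1): 1 H each → 2
  1 × C: 1 H
  1 × C: no H
  Total hydrogens = 28.
Net charge +2.
Molecular formula: [C12H28N2]2+

[C12H28N2]2+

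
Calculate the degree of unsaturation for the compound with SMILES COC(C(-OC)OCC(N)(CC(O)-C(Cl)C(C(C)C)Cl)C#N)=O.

Molecular formula from the SMILES: C14H24Cl2N2O5.
DoU = (2C + 2 + N − H − X)/2 = (2·14 + 2 + 2 − 24 − 2)/2 = 6/2 = 3.
(Structurally: 0 ring(s) + 3 π bond(s) = 3.)

3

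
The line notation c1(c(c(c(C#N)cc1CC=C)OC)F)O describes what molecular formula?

C11H10FNO2

Heavy atoms from the SMILES: 11 C, 1 F, 1 N, 2 O.
Implicit hydrogens by atom environment:
  5 × C (aromatic): no H
  2 × C: 2 H each → 4
  1 × C: 3 H
  1 × C (aromatic): 1 H
  1 × C: 1 H
  1 × C: no H
  1 × F: no H
  1 × N: no H
  1 × O: 1 H
  1 × O: no H
  Total hydrogens = 10.
Molecular formula: C11H10FNO2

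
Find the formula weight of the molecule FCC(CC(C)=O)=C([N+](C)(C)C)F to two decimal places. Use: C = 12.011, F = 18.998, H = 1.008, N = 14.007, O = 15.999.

192.23

Molecular formula: C9H16F2NO+.
M = 9×12.011 + 2×18.998 + 16×1.008 + 1×14.007 + 1×15.999 = 192.23 g/mol.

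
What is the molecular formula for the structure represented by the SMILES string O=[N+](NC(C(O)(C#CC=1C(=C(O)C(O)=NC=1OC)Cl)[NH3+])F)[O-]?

C10H11ClFN4O6+

Heavy atoms from the SMILES: 10 C, 1 Cl, 1 F, 4 N, 6 O.
Implicit hydrogens by atom environment:
  5 × C (aromatic): no H
  3 × C: no H
  3 × O: 1 H each → 3
  2 × O: no H
  1 × C: 3 H
  1 × C: 1 H
  1 × Cl: no H
  1 × F: no H
  1 × N (charge +1): 3 H
  1 × N: 1 H
  1 × N (aromatic): no H
  1 × N (charge +1): no H
  1 × O (charge -1): no H
  Total hydrogens = 11.
Net charge +1.
Molecular formula: C10H11ClFN4O6+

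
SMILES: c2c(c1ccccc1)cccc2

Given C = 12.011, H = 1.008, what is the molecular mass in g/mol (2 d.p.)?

Molecular formula: C12H10.
M = 12×12.011 + 10×1.008 = 154.21 g/mol.

154.21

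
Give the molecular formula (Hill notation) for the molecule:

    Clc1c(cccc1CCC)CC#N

Heavy atoms from the SMILES: 11 C, 1 Cl, 1 N.
Implicit hydrogens by atom environment:
  3 × C: 2 H each → 6
  3 × C (aromatic): 1 H each → 3
  3 × C (aromatic): no H
  1 × C: 3 H
  1 × C: no H
  1 × Cl: no H
  1 × N: no H
  Total hydrogens = 12.
Molecular formula: C11H12ClN

C11H12ClN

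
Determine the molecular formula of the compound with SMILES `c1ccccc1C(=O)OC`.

Heavy atoms from the SMILES: 8 C, 2 O.
Implicit hydrogens by atom environment:
  5 × C (aromatic): 1 H each → 5
  2 × O: no H
  1 × C: 3 H
  1 × C (aromatic): no H
  1 × C: no H
  Total hydrogens = 8.
Molecular formula: C8H8O2

C8H8O2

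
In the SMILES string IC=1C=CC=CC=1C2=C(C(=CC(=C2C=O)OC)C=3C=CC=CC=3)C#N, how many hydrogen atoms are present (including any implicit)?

14

Hydrogens are implicit in SMILES; fill each atom to its normal valence:
  10 × C (aromatic): 1 H each → 10
  8 × C (aromatic): no H
  2 × O: no H
  1 × C: 3 H
  1 × C: 1 H
  1 × C: no H
  1 × I: no H
  1 × N: no H
  Total hydrogens = 14.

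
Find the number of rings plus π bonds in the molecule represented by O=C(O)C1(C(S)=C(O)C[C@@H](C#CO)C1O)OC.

5

Molecular formula from the SMILES: C10H12O6S.
DoU = (2C + 2 + N − H − X)/2 = (2·10 + 2 + 0 − 12 − 0)/2 = 10/2 = 5.
(Structurally: 1 ring(s) + 4 π bond(s) = 5.)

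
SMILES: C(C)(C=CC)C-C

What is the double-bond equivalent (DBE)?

Molecular formula from the SMILES: C7H14.
DoU = (2C + 2 + N − H − X)/2 = (2·7 + 2 + 0 − 14 − 0)/2 = 2/2 = 1.
(Structurally: 0 ring(s) + 1 π bond(s) = 1.)

1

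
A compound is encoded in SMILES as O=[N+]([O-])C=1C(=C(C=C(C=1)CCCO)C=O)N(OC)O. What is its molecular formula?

Heavy atoms from the SMILES: 11 C, 2 N, 6 O.
Implicit hydrogens by atom environment:
  4 × C (aromatic): no H
  3 × C: 2 H each → 6
  3 × O: no H
  2 × C (aromatic): 1 H each → 2
  2 × O: 1 H each → 2
  1 × C: 3 H
  1 × C: 1 H
  1 × N: no H
  1 × N (charge +1): no H
  1 × O (charge -1): no H
  Total hydrogens = 14.
Molecular formula: C11H14N2O6

C11H14N2O6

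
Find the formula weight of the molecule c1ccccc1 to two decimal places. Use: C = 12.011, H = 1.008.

78.11

Molecular formula: C6H6.
M = 6×12.011 + 6×1.008 = 78.11 g/mol.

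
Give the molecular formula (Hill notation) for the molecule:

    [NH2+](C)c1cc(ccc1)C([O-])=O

C8H9NO2

Heavy atoms from the SMILES: 8 C, 1 N, 2 O.
Implicit hydrogens by atom environment:
  4 × C (aromatic): 1 H each → 4
  2 × C (aromatic): no H
  1 × C: 3 H
  1 × C: no H
  1 × N (charge +1): 2 H
  1 × O: no H
  1 × O (charge -1): no H
  Total hydrogens = 9.
Molecular formula: C8H9NO2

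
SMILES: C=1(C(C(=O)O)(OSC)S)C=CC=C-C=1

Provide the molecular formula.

Heavy atoms from the SMILES: 9 C, 3 O, 2 S.
Implicit hydrogens by atom environment:
  5 × C (aromatic): 1 H each → 5
  2 × C: no H
  2 × O: no H
  1 × C: 3 H
  1 × C (aromatic): no H
  1 × O: 1 H
  1 × S: 1 H
  1 × S: no H
  Total hydrogens = 10.
Molecular formula: C9H10O3S2

C9H10O3S2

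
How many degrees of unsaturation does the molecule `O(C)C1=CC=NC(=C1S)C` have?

Molecular formula from the SMILES: C7H9NOS.
DoU = (2C + 2 + N − H − X)/2 = (2·7 + 2 + 1 − 9 − 0)/2 = 8/2 = 4.
(Structurally: 1 ring(s) + 3 π bond(s) = 4.)

4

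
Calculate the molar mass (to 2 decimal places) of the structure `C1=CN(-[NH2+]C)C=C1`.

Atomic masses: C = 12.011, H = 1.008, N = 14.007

97.14

Molecular formula: C5H9N2+.
M = 5×12.011 + 9×1.008 + 2×14.007 = 97.14 g/mol.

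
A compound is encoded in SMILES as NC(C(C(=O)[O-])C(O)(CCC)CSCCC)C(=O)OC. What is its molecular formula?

Heavy atoms from the SMILES: 13 C, 1 N, 5 O, 1 S.
Implicit hydrogens by atom environment:
  5 × C: 2 H each → 10
  3 × C: 3 H each → 9
  3 × C: no H
  3 × O: no H
  2 × C: 1 H each → 2
  1 × N: 2 H
  1 × O: 1 H
  1 × O (charge -1): no H
  1 × S: no H
  Total hydrogens = 24.
Net charge -1.
Molecular formula: C13H24NO5S-

C13H24NO5S-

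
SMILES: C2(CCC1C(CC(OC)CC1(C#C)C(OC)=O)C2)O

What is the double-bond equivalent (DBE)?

Molecular formula from the SMILES: C15H22O4.
DoU = (2C + 2 + N − H − X)/2 = (2·15 + 2 + 0 − 22 − 0)/2 = 10/2 = 5.
(Structurally: 2 ring(s) + 3 π bond(s) = 5.)

5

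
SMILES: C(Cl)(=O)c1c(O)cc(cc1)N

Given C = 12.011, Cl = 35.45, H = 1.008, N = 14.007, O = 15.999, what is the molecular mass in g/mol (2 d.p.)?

Molecular formula: C7H6ClNO2.
M = 7×12.011 + 1×35.45 + 6×1.008 + 1×14.007 + 2×15.999 = 171.58 g/mol.

171.58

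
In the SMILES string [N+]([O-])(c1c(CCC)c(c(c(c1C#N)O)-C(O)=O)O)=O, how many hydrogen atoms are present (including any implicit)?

10

Hydrogens are implicit in SMILES; fill each atom to its normal valence:
  6 × C (aromatic): no H
  3 × O: 1 H each → 3
  2 × C: 2 H each → 4
  2 × C: no H
  2 × O: no H
  1 × C: 3 H
  1 × N (charge +1): no H
  1 × N: no H
  1 × O (charge -1): no H
  Total hydrogens = 10.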